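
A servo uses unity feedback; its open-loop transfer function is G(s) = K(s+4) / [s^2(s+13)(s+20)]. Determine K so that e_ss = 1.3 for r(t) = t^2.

Two free integrators in G(s): this is a type 2 system.
K_a = lim_{s→0} s^2·G(s) = K·4 / (13·20) = (1/65)·K.
e_ss = 2/K_a = 1.3 ⇒ K_a = 20/13 ⇒ K = (20/13)/(1/65) = 100.

100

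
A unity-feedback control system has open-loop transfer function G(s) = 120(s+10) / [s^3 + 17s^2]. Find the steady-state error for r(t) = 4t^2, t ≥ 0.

Lowest-order denominator term is 17s^2, so the open loop has 2 poles at the origin → type 2 system.
K_a = lim_{s→0} s^2·G(s) = 120·10 / 17 = 1200/17.
r(t) = 4t^2 gives R(s) = 8/s^3.
e_ss = 8/K_a = 8/(1200/17) = 17/150.

17/150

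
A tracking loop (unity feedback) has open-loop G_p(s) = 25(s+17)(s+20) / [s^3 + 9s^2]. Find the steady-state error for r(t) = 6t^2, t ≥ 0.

The denominator has no term below 9s^2 — 2 poles at s=0, type 2.
K_a = lim_{s→0} s^2·G_p(s) = 25·17·20 / 9 = 8500/9.
r(t) = 6t^2 gives R(s) = 12/s^3.
e_ss = 12/K_a = 12/(8500/9) = 27/2125.

27/2125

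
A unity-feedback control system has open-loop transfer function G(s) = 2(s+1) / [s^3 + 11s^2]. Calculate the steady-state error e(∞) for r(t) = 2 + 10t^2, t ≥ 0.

The denominator has no term below 11s^2 — 2 poles at s=0, type 2. By superposition:
  • 2: tracked with zero error.
  • 10t^2: e_ss = 20/K_a with K_a=2/11 → 110.
Total e_ss = 110.

110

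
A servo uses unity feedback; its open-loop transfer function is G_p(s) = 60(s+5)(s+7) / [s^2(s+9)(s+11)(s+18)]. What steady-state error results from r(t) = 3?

0

Two free integrators in G_p(s): this is a type 2 system.
A type-2 system has K_p = ∞, so it tracks a step input with zero steady-state error.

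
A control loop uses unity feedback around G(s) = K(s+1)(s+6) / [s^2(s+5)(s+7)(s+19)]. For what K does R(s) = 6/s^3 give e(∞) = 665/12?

System type = 2 (two poles at s=0).
K_a = lim_{s→0} s^2·G(s) = K·1·6 / (5·7·19) = (6/665)·K.
e_ss = 6/K_a = 665/12 ⇒ K_a = 72/665 ⇒ K = (72/665)/(6/665) = 12.

12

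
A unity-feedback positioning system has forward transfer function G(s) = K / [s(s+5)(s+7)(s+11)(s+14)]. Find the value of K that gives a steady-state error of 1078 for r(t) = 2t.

The open loop has one pole at the origin → type 1 system.
K_v = lim_{s→0} s·G(s) = K / (5·7·11·14) = (1/5390)·K.
e_ss = 2/K_v = 1078 ⇒ K_v = 1/539 ⇒ K = (1/539)/(1/5390) = 10.

10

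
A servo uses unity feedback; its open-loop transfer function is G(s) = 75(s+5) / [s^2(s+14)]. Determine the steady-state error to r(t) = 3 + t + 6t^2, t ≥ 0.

Two free integrators in G(s): this is a type 2 system. Taking each input component in turn:
  • 3: tracked with zero error.
  • t: tracked with zero error.
  • 6t^2: e_ss = 12/K_a with K_a=375/14 → 0.448.
Total e_ss = 0.448.

0.448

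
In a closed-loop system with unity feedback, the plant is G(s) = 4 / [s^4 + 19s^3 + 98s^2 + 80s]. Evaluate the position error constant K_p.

K_p = lim_{s→0} G(s); with 1 pole at the origin the limit diverges, so K_p = ∞.

infinity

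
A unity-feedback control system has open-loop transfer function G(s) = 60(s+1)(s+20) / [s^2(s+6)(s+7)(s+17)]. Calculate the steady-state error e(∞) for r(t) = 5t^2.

5.95

The open loop has two poles at the origin → type 2 system.
K_a = lim_{s→0} s^2·G(s) = 60·1·20 / (6·7·17) = 200/119.
r(t) = 5t^2 gives R(s) = 10/s^3.
e_ss = 10/K_a = 10/(200/119) = 5.95.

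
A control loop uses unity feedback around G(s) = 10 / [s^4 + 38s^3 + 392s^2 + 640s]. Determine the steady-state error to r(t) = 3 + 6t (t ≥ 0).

The denominator has no term below 640s — 1 pole at s=0, type 1. Treating each term separately:
  • 3: tracked with zero error.
  • 6t: e_ss = 6/K_v with K_v=1/64 → 384.
Total e_ss = 384.

384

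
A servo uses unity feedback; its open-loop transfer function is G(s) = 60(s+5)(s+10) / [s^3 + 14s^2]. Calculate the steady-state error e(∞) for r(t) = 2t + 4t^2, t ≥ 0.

14/375

Factoring s^2 from the denominator leaves a polynomial with constant term 14, so the system is type 2. By superposition:
  • 2t: tracked with zero error.
  • 4t^2: e_ss = 8/K_a with K_a=1500/7 → 14/375.
Total e_ss = 14/375.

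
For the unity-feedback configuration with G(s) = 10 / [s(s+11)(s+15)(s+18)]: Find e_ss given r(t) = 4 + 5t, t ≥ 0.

System type = 1 (one pole at s=0). By superposition:
  • 4: tracked with zero error.
  • 5t: e_ss = 5/K_v with K_v=1/297 → 1485.
Total e_ss = 1485.

1485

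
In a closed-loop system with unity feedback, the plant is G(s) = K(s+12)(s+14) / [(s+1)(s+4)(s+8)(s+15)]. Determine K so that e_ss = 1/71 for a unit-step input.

200

The open loop has no poles at the origin → type 0 system.
K_p = lim_{s→0} G(s) = K·12·14 / (1·4·8·15) = 0.35·K.
e_ss = 1/(1 + K_p) = 1/71 ⇒ 1 + 0.35·K = 71 ⇒ K = 200.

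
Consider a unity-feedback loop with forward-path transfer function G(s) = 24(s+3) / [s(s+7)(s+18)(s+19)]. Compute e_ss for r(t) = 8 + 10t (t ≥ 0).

The open loop has one pole at the origin → type 1 system. Taking each input component in turn:
  • 8: tracked with zero error.
  • 10t: e_ss = 10/K_v with K_v=4/133 → 332.5.
Total e_ss = 332.5.

332.5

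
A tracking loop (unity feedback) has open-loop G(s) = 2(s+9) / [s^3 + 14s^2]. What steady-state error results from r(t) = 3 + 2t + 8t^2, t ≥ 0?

112/9

Lowest-order denominator term is 14s^2, so the open loop has 2 poles at the origin → type 2 system. Taking each input component in turn:
  • 3: tracked with zero error.
  • 2t: tracked with zero error.
  • 8t^2: e_ss = 16/K_a with K_a=9/7 → 112/9.
Total e_ss = 112/9.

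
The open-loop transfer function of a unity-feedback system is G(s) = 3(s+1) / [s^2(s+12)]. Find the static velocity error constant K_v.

K_v = lim_{s→0} s·G(s); with 2 poles at the origin the limit diverges, so K_v = ∞.

infinity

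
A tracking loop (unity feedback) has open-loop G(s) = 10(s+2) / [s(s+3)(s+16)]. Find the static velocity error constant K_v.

System type = 1 (one pole at s=0).
K_v = lim_{s→0} s·G(s) = 10·2 / (3·16) = 5/12.

5/12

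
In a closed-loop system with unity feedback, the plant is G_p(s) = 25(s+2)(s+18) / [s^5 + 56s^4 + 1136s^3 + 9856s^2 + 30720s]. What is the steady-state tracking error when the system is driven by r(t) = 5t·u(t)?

The denominator has no term below 30720s — 1 pole at s=0, type 1.
K_v = lim_{s→0} s·G_p(s) = 25·2·18 / 30720 = 15/512.
e_ss = 5/K_v = 5/(15/512) = 512/3.

512/3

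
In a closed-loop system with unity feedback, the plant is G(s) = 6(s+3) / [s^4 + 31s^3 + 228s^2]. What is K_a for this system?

Factoring s^2 from the denominator leaves a polynomial with constant term 228, so the system is type 2.
K_a = lim_{s→0} s^2·G(s) = 6·3 / 228 = 3/38.

3/38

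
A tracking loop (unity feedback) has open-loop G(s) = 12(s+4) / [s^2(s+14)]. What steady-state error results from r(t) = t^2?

7/12

Two free integrators in G(s): this is a type 2 system.
K_a = lim_{s→0} s^2·G(s) = 12·4 / (14) = 24/7.
r(t) = t^2 gives R(s) = 2/s^3.
e_ss = 2/K_a = 2/(24/7) = 7/12.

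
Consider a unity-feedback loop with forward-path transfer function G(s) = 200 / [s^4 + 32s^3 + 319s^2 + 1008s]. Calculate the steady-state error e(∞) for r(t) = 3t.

The denominator has no term below 1008s — 1 pole at s=0, type 1.
K_v = lim_{s→0} s·G(s) = 200 / 1008 = 25/126.
e_ss = 3/K_v = 3/(25/126) = 15.12.

15.12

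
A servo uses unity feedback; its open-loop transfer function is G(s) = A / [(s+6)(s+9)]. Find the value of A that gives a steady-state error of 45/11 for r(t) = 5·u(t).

12

No free integrators in G(s): this is a type 0 system.
K_p = lim_{s→0} G(s) = A / (6·9) = (1/54)·A.
e_ss = 5/(1 + K_p) = 45/11 ⇒ 1 + (1/54)·A = 11/9 ⇒ A = 12.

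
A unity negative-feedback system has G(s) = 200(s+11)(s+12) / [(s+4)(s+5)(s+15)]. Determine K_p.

G(s) has no factors of s in the denominator, so the system is type 0.
K_p = lim_{s→0} G(s) = 200·11·12 / (4·5·15) = 88.

88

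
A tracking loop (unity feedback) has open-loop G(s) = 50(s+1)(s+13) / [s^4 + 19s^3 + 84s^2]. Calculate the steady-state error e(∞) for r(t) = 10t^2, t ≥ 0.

Factoring s^2 from the denominator leaves a polynomial with constant term 84, so the system is type 2.
K_a = lim_{s→0} s^2·G(s) = 50·1·13 / 84 = 325/42.
r(t) = 10t^2 gives R(s) = 20/s^3.
e_ss = 20/K_a = 20/(325/42) = 168/65.

168/65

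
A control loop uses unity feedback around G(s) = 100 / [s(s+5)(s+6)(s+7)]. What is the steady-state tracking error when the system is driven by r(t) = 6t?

One free integrator in G(s): this is a type 1 system.
K_v = lim_{s→0} s·G(s) = 100 / (5·6·7) = 10/21.
e_ss = 6/K_v = 6/(10/21) = 12.6.

12.6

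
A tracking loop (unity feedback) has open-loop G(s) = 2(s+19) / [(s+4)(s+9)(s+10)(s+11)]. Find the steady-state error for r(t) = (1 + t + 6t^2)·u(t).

No free integrators in G(s): this is a type 0 system. Treating each term separately:
  • 1: e_ss = 1/(1+K_p) with K_p=19/1980 → 1980/1999.
  • t: a type-0 system cannot track it, e_ss → ∞.
  • 6t^2: a type-0 system cannot track it, e_ss → ∞.
The unbounded component dominates.

infinity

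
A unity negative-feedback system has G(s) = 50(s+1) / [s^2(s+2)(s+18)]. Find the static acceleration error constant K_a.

The open loop has two poles at the origin → type 2 system.
K_a = lim_{s→0} s^2·G(s) = 50·1 / (2·18) = 25/18.

25/18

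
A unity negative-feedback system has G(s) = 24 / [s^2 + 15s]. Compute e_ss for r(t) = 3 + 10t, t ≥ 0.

Factoring s from the denominator leaves a polynomial with constant term 15, so the system is type 1. By superposition:
  • 3: tracked with zero error.
  • 10t: e_ss = 10/K_v with K_v=1.6 → 6.25.
Total e_ss = 6.25.

6.25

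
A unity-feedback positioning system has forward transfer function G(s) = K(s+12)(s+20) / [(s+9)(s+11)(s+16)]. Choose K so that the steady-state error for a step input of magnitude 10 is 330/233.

No free integrators in G(s): this is a type 0 system.
K_p = lim_{s→0} G(s) = K·12·20 / (9·11·16) = (5/33)·K.
e_ss = 10/(1 + K_p) = 330/233 ⇒ 1 + (5/33)·K = 233/33 ⇒ K = 40.

40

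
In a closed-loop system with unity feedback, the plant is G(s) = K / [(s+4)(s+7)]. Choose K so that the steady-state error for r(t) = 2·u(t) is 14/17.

No free integrators in G(s): this is a type 0 system.
K_p = lim_{s→0} G(s) = K / (4·7) = (1/28)·K.
e_ss = 2/(1 + K_p) = 14/17 ⇒ 1 + (1/28)·K = 17/7 ⇒ K = 40.

40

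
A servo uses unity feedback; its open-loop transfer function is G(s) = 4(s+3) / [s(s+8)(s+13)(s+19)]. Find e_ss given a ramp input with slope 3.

System type = 1 (one pole at s=0).
K_v = lim_{s→0} s·G(s) = 4·3 / (8·13·19) = 3/494.
e_ss = 3/K_v = 3/(3/494) = 494.

494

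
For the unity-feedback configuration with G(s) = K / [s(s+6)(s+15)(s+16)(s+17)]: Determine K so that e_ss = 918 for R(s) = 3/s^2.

One free integrator in G(s): this is a type 1 system.
K_v = lim_{s→0} s·G(s) = K / (6·15·16·17) = (1/24480)·K.
e_ss = 3/K_v = 918 ⇒ K_v = 1/306 ⇒ K = (1/306)/(1/24480) = 80.

80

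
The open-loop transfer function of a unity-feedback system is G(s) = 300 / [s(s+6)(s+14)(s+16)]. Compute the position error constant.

infinity

K_p = lim_{s→0} G(s); with 1 pole at the origin the limit diverges, so K_p = ∞.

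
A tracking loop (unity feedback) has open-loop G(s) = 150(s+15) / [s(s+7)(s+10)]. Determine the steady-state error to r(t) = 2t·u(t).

14/225

G(s) has one factor of s in the denominator, so the system is type 1.
K_v = lim_{s→0} s·G(s) = 150·15 / (7·10) = 225/7.
e_ss = 2/K_v = 2/(225/7) = 14/225.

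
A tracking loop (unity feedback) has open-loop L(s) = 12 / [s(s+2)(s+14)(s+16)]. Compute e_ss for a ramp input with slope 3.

112

System type = 1 (one pole at s=0).
K_v = lim_{s→0} s·L(s) = 12 / (2·14·16) = 3/112.
e_ss = 3/K_v = 3/(3/112) = 112.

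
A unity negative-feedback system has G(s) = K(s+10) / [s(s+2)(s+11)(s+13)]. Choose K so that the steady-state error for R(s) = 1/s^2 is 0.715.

One free integrator in G(s): this is a type 1 system.
K_v = lim_{s→0} s·G(s) = K·10 / (2·11·13) = (5/143)·K.
e_ss = 1/K_v = 0.715 ⇒ K_v = 200/143 ⇒ K = (200/143)/(5/143) = 40.

40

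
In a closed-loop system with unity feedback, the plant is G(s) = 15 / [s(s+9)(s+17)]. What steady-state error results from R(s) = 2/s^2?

20.4

System type = 1 (one pole at s=0).
K_v = lim_{s→0} s·G(s) = 15 / (9·17) = 5/51.
e_ss = 2/K_v = 2/(5/51) = 20.4.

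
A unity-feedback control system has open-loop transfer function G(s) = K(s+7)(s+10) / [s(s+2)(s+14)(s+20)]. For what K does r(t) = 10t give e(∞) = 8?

10

The open loop has one pole at the origin → type 1 system.
K_v = lim_{s→0} s·G(s) = K·7·10 / (2·14·20) = 0.125·K.
e_ss = 10/K_v = 8 ⇒ K_v = 1.25 ⇒ K = 1.25/0.125 = 10.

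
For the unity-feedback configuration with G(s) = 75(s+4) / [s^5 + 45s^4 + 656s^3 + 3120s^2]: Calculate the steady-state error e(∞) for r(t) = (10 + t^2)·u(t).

The denominator has no term below 3120s^2 — 2 poles at s=0, type 2. Taking each input component in turn:
  • 10: tracked with zero error.
  • t^2: e_ss = 2/K_a with K_a=5/52 → 20.8.
Total e_ss = 20.8.

20.8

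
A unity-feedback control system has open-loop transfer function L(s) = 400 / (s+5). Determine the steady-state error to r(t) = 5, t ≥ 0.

No free integrators in L(s): this is a type 0 system.
K_p = lim_{s→0} L(s) = 400 / (5) = 80.
e_ss = 5/(1 + K_p) = 5/81.

5/81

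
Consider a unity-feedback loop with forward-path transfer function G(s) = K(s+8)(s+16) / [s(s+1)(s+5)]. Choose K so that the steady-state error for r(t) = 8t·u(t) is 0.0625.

5

G(s) has one factor of s in the denominator, so the system is type 1.
K_v = lim_{s→0} s·G(s) = K·8·16 / (1·5) = 25.6·K.
e_ss = 8/K_v = 0.0625 ⇒ K_v = 128 ⇒ K = 128/25.6 = 5.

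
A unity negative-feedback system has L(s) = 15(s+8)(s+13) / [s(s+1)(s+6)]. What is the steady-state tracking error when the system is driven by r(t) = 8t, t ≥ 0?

System type = 1 (one pole at s=0).
K_v = lim_{s→0} s·L(s) = 15·8·13 / (1·6) = 260.
e_ss = 8/K_v = 8/260 = 2/65.

2/65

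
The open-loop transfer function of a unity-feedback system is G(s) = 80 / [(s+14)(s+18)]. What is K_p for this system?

20/63

System type = 0 (no poles at s=0).
K_p = lim_{s→0} G(s) = 80 / (14·18) = 20/63.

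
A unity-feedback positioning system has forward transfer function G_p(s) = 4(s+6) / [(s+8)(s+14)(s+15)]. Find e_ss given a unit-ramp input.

G_p(s) has no factors of s in the denominator, so the system is type 0.
For a type-0 system K_v = 0, so e_ss to a ramp input is unbounded.

infinity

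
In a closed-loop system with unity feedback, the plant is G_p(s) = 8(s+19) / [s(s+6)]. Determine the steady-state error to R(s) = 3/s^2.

9/76

One free integrator in G_p(s): this is a type 1 system.
K_v = lim_{s→0} s·G_p(s) = 8·19 / (6) = 76/3.
e_ss = 3/K_v = 3/(76/3) = 9/76.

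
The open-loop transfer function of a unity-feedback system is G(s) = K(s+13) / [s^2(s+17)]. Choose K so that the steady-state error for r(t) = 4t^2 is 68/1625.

G(s) has two factors of s in the denominator, so the system is type 2.
K_a = lim_{s→0} s^2·G(s) = K·13 / (17) = (13/17)·K.
e_ss = 8/K_a = 68/1625 ⇒ K_a = 3250/17 ⇒ K = (3250/17)/(13/17) = 250.

250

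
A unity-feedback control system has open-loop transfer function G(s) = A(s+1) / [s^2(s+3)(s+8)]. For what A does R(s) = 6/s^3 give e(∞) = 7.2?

20

G(s) has two factors of s in the denominator, so the system is type 2.
K_a = lim_{s→0} s^2·G(s) = A·1 / (3·8) = (1/24)·A.
e_ss = 6/K_a = 7.2 ⇒ K_a = 5/6 ⇒ A = (5/6)/(1/24) = 20.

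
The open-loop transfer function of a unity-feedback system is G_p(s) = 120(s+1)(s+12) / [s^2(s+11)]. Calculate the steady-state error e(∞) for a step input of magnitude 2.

0

The open loop has two poles at the origin → type 2 system.
K_p = ∞ for a type-2 system; e_ss to a step is zero.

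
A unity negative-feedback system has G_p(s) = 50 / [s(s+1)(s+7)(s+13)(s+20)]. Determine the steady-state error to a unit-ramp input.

36.4

System type = 1 (one pole at s=0).
K_v = lim_{s→0} s·G_p(s) = 50 / (1·7·13·20) = 5/182.
e_ss = 1/K_v = 1/(5/182) = 36.4.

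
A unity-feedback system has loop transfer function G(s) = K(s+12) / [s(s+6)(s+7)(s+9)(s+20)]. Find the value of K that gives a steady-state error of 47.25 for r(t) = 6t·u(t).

80

One free integrator in G(s): this is a type 1 system.
K_v = lim_{s→0} s·G(s) = K·12 / (6·7·9·20) = (1/630)·K.
e_ss = 6/K_v = 47.25 ⇒ K_v = 8/63 ⇒ K = (8/63)/(1/630) = 80.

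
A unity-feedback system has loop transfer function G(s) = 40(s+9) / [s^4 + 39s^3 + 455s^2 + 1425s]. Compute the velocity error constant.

Lowest-order denominator term is 1425s, so the open loop has 1 pole at the origin → type 1 system.
K_v = lim_{s→0} s·G(s) = 40·9 / 1425 = 24/95.

24/95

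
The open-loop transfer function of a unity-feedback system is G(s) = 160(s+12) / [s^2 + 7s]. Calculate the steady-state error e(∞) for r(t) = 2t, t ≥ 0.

7/960

Lowest-order denominator term is 7s, so the open loop has 1 pole at the origin → type 1 system.
K_v = lim_{s→0} s·G(s) = 160·12 / 7 = 1920/7.
e_ss = 2/K_v = 2/(1920/7) = 7/960.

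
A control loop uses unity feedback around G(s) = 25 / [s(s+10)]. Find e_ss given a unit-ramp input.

System type = 1 (one pole at s=0).
K_v = lim_{s→0} s·G(s) = 25 / (10) = 2.5.
e_ss = 1/K_v = 1/2.5 = 0.4.

0.4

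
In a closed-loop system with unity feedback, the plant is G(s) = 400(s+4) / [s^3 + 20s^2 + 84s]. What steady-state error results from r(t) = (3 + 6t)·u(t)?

0.315

Lowest-order denominator term is 84s, so the open loop has 1 pole at the origin → type 1 system. Treating each term separately:
  • 3: tracked with zero error.
  • 6t: e_ss = 6/K_v with K_v=400/21 → 0.315.
Total e_ss = 0.315.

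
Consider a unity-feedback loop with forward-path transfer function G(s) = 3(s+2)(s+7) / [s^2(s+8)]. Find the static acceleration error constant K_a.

5.25

Two free integrators in G(s): this is a type 2 system.
K_a = lim_{s→0} s^2·G(s) = 3·2·7 / (8) = 5.25.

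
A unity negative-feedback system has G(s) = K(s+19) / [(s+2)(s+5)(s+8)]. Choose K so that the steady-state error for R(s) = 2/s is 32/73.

No free integrators in G(s): this is a type 0 system.
K_p = lim_{s→0} G(s) = K·19 / (2·5·8) = 0.2375·K.
e_ss = 2/(1 + K_p) = 32/73 ⇒ 1 + 0.2375·K = 4.5625 ⇒ K = 15.

15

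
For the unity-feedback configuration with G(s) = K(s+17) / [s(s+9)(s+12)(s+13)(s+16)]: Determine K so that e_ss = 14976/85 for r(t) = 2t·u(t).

15

One free integrator in G(s): this is a type 1 system.
K_v = lim_{s→0} s·G(s) = K·17 / (9·12·13·16) = (17/22464)·K.
e_ss = 2/K_v = 14976/85 ⇒ K_v = 85/7488 ⇒ K = (85/7488)/(17/22464) = 15.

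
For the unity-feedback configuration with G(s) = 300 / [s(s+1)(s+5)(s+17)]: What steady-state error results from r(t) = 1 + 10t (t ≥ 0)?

System type = 1 (one pole at s=0). Taking each input component in turn:
  • 1: tracked with zero error.
  • 10t: e_ss = 10/K_v with K_v=60/17 → 17/6.
Total e_ss = 17/6.

17/6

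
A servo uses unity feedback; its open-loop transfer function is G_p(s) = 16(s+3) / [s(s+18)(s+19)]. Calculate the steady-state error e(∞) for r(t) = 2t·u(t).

The open loop has one pole at the origin → type 1 system.
K_v = lim_{s→0} s·G_p(s) = 16·3 / (18·19) = 8/57.
e_ss = 2/K_v = 2/(8/57) = 14.25.

14.25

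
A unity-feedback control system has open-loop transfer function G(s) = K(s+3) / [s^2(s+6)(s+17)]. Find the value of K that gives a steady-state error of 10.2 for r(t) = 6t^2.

40

G(s) has two factors of s in the denominator, so the system is type 2.
K_a = lim_{s→0} s^2·G(s) = K·3 / (6·17) = (1/34)·K.
e_ss = 12/K_a = 10.2 ⇒ K_a = 20/17 ⇒ K = (20/17)/(1/34) = 40.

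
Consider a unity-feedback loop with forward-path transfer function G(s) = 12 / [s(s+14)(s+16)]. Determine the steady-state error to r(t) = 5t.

280/3

System type = 1 (one pole at s=0).
K_v = lim_{s→0} s·G(s) = 12 / (14·16) = 3/56.
e_ss = 5/K_v = 5/(3/56) = 280/3.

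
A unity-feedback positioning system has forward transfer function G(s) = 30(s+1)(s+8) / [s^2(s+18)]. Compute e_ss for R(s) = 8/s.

System type = 2 (two poles at s=0).
K_p = ∞ for a type-2 system; e_ss to a step is zero.

0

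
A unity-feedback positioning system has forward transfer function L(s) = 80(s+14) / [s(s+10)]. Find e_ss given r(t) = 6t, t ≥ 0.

3/56

L(s) has one factor of s in the denominator, so the system is type 1.
K_v = lim_{s→0} s·L(s) = 80·14 / (10) = 112.
e_ss = 6/K_v = 6/112 = 3/56.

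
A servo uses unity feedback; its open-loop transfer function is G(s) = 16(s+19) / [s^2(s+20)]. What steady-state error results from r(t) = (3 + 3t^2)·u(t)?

15/38

Two free integrators in G(s): this is a type 2 system. Treating each term separately:
  • 3: tracked with zero error.
  • 3t^2: e_ss = 6/K_a with K_a=15.2 → 15/38.
Total e_ss = 15/38.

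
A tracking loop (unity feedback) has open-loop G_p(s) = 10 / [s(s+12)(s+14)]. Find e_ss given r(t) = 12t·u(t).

System type = 1 (one pole at s=0).
K_v = lim_{s→0} s·G_p(s) = 10 / (12·14) = 5/84.
e_ss = 12/K_v = 12/(5/84) = 201.6.

201.6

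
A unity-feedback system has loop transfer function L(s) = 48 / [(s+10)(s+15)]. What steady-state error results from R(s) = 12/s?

100/11

No free integrators in L(s): this is a type 0 system.
K_p = lim_{s→0} L(s) = 48 / (10·15) = 0.32.
e_ss = 12/(1 + K_p) = 12/1.32 = 100/11.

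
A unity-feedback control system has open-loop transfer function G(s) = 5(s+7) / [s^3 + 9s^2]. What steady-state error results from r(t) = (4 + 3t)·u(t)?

The denominator has no term below 9s^2 — 2 poles at s=0, type 2. By superposition:
  • 4: tracked with zero error.
  • 3t: tracked with zero error.
Total e_ss = 0.

0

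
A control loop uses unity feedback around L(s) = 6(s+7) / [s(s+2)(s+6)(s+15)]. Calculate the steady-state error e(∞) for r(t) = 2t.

The open loop has one pole at the origin → type 1 system.
K_v = lim_{s→0} s·L(s) = 6·7 / (2·6·15) = 7/30.
e_ss = 2/K_v = 2/(7/30) = 60/7.

60/7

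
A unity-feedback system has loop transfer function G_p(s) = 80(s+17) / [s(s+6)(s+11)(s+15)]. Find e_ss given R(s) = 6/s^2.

System type = 1 (one pole at s=0).
K_v = lim_{s→0} s·G_p(s) = 80·17 / (6·11·15) = 136/99.
e_ss = 6/K_v = 6/(136/99) = 297/68.

297/68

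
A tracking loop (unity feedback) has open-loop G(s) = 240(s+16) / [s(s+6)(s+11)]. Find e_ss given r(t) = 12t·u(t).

33/160

G(s) has one factor of s in the denominator, so the system is type 1.
K_v = lim_{s→0} s·G(s) = 240·16 / (6·11) = 640/11.
e_ss = 12/K_v = 12/(640/11) = 33/160.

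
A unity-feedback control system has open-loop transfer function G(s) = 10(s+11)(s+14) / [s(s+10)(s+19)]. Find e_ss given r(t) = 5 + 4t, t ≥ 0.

System type = 1 (one pole at s=0). Taking each input component in turn:
  • 5: tracked with zero error.
  • 4t: e_ss = 4/K_v with K_v=154/19 → 38/77.
Total e_ss = 38/77.

38/77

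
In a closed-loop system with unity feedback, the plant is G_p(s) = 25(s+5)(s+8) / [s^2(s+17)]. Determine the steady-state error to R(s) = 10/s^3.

0.17

The open loop has two poles at the origin → type 2 system.
K_a = lim_{s→0} s^2·G_p(s) = 25·5·8 / (17) = 1000/17.
r(t) = 5t^2 gives R(s) = 10/s^3.
e_ss = 10/K_a = 10/(1000/17) = 0.17.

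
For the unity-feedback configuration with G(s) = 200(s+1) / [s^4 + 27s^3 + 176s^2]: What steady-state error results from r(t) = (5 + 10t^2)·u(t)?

17.6

Factoring s^2 from the denominator leaves a polynomial with constant term 176, so the system is type 2. Treating each term separately:
  • 5: tracked with zero error.
  • 10t^2: e_ss = 20/K_a with K_a=25/22 → 17.6.
Total e_ss = 17.6.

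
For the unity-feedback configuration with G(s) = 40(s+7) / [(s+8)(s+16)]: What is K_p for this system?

2.1875

System type = 0 (no poles at s=0).
K_p = lim_{s→0} G(s) = 40·7 / (8·16) = 2.1875.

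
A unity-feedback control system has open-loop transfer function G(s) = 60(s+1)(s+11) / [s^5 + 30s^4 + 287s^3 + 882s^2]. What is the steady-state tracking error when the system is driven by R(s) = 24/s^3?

Lowest-order denominator term is 882s^2, so the open loop has 2 poles at the origin → type 2 system.
K_a = lim_{s→0} s^2·G(s) = 60·1·11 / 882 = 110/147.
r(t) = 12t^2 gives R(s) = 24/s^3.
e_ss = 24/K_a = 24/(110/147) = 1764/55.

1764/55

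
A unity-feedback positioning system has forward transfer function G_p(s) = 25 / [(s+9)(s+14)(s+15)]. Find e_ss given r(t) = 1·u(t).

378/383

System type = 0 (no poles at s=0).
K_p = lim_{s→0} G_p(s) = 25 / (9·14·15) = 5/378.
e_ss = 1/(1 + K_p) = 1/(383/378) = 378/383.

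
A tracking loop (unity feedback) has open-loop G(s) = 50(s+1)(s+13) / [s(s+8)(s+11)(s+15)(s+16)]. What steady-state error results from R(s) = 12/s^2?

The open loop has one pole at the origin → type 1 system.
K_v = lim_{s→0} s·G(s) = 50·1·13 / (8·11·15·16) = 65/2112.
e_ss = 12/K_v = 12/(65/2112) = 25344/65.

25344/65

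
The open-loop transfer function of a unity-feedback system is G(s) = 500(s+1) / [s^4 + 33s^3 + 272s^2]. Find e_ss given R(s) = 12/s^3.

6.528

Factoring s^2 from the denominator leaves a polynomial with constant term 272, so the system is type 2.
K_a = lim_{s→0} s^2·G(s) = 500·1 / 272 = 125/68.
r(t) = 6t^2 gives R(s) = 12/s^3.
e_ss = 12/K_a = 12/(125/68) = 6.528.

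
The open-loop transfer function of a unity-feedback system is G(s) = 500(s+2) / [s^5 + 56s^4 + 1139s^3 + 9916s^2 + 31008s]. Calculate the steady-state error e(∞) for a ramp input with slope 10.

Factoring s from the denominator leaves a polynomial with constant term 31008, so the system is type 1.
K_v = lim_{s→0} s·G(s) = 500·2 / 31008 = 125/3876.
e_ss = 10/K_v = 10/(125/3876) = 310.08.

310.08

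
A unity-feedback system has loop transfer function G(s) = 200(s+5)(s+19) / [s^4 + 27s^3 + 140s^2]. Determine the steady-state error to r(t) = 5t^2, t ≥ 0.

7/95

Factoring s^2 from the denominator leaves a polynomial with constant term 140, so the system is type 2.
K_a = lim_{s→0} s^2·G(s) = 200·5·19 / 140 = 950/7.
r(t) = 5t^2 gives R(s) = 10/s^3.
e_ss = 10/K_a = 10/(950/7) = 7/95.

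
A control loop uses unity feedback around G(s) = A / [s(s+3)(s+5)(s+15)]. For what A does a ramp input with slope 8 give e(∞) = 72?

25

One free integrator in G(s): this is a type 1 system.
K_v = lim_{s→0} s·G(s) = A / (3·5·15) = (1/225)·A.
e_ss = 8/K_v = 72 ⇒ K_v = 1/9 ⇒ A = (1/9)/(1/225) = 25.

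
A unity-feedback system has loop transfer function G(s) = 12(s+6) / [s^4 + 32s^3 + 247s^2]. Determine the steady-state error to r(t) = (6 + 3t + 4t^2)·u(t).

247/9

Lowest-order denominator term is 247s^2, so the open loop has 2 poles at the origin → type 2 system. By superposition:
  • 6: tracked with zero error.
  • 3t: tracked with zero error.
  • 4t^2: e_ss = 8/K_a with K_a=72/247 → 247/9.
Total e_ss = 247/9.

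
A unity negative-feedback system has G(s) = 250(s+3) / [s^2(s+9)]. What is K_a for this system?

250/3

System type = 2 (two poles at s=0).
K_a = lim_{s→0} s^2·G(s) = 250·3 / (9) = 250/3.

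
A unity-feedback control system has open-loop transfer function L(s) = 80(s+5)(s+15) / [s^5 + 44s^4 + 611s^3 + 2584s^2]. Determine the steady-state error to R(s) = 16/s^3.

The denominator has no term below 2584s^2 — 2 poles at s=0, type 2.
K_a = lim_{s→0} s^2·L(s) = 80·5·15 / 2584 = 750/323.
r(t) = 8t^2 gives R(s) = 16/s^3.
e_ss = 16/K_a = 16/(750/323) = 2584/375.

2584/375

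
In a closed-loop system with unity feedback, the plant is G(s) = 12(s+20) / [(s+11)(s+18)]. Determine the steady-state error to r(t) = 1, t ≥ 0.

33/73

G(s) has no factors of s in the denominator, so the system is type 0.
K_p = lim_{s→0} G(s) = 12·20 / (11·18) = 40/33.
e_ss = 1/(1 + K_p) = 1/(73/33) = 33/73.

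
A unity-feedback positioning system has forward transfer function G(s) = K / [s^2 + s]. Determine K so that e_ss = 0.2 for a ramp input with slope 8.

40

The denominator has no term below s — 1 pole at s=0, type 1.
K_v = lim_{s→0} s·G(s) = K / 1 = 1·K.
e_ss = 8/K_v = 0.2 ⇒ K_v = 40 ⇒ K = 40/1 = 40.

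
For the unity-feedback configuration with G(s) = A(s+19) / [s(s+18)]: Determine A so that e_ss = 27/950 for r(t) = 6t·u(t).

200

The open loop has one pole at the origin → type 1 system.
K_v = lim_{s→0} s·G(s) = A·19 / (18) = (19/18)·A.
e_ss = 6/K_v = 27/950 ⇒ K_v = 1900/9 ⇒ A = (1900/9)/(19/18) = 200.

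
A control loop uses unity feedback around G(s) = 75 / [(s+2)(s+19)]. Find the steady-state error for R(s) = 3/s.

System type = 0 (no poles at s=0).
K_p = lim_{s→0} G(s) = 75 / (2·19) = 75/38.
e_ss = 3/(1 + K_p) = 3/(113/38) = 114/113.

114/113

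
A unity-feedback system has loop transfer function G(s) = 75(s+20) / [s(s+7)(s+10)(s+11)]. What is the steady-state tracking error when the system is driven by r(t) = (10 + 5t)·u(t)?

77/30

System type = 1 (one pole at s=0). Taking each input component in turn:
  • 10: tracked with zero error.
  • 5t: e_ss = 5/K_v with K_v=150/77 → 77/30.
Total e_ss = 77/30.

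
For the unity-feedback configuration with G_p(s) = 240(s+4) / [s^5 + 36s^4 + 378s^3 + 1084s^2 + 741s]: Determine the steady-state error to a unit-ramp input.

247/320

Factoring s from the denominator leaves a polynomial with constant term 741, so the system is type 1.
K_v = lim_{s→0} s·G_p(s) = 240·4 / 741 = 320/247.
e_ss = 1/K_v = 1/(320/247) = 247/320.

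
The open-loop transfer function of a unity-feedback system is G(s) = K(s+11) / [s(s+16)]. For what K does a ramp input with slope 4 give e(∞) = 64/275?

System type = 1 (one pole at s=0).
K_v = lim_{s→0} s·G(s) = K·11 / (16) = 0.6875·K.
e_ss = 4/K_v = 64/275 ⇒ K_v = 17.1875 ⇒ K = 17.1875/0.6875 = 25.

25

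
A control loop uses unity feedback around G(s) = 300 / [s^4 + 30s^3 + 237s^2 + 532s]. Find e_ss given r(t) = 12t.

Factoring s from the denominator leaves a polynomial with constant term 532, so the system is type 1.
K_v = lim_{s→0} s·G(s) = 300 / 532 = 75/133.
e_ss = 12/K_v = 12/(75/133) = 21.28.

21.28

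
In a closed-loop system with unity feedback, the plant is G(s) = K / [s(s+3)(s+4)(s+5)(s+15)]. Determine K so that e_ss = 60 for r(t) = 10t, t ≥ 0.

G(s) has one factor of s in the denominator, so the system is type 1.
K_v = lim_{s→0} s·G(s) = K / (3·4·5·15) = (1/900)·K.
e_ss = 10/K_v = 60 ⇒ K_v = 1/6 ⇒ K = (1/6)/(1/900) = 150.

150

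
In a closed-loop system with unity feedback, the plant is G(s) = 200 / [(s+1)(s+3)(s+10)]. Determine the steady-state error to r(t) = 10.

System type = 0 (no poles at s=0).
K_p = lim_{s→0} G(s) = 200 / (1·3·10) = 20/3.
e_ss = 10/(1 + K_p) = 10/(23/3) = 30/23.

30/23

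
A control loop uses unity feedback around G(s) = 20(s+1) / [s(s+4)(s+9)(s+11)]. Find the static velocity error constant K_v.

The open loop has one pole at the origin → type 1 system.
K_v = lim_{s→0} s·G(s) = 20·1 / (4·9·11) = 5/99.

5/99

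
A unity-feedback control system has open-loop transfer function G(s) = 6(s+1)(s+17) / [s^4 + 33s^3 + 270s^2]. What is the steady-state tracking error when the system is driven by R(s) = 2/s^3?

The denominator has no term below 270s^2 — 2 poles at s=0, type 2.
K_a = lim_{s→0} s^2·G(s) = 6·1·17 / 270 = 17/45.
r(t) = t^2 gives R(s) = 2/s^3.
e_ss = 2/K_a = 2/(17/45) = 90/17.

90/17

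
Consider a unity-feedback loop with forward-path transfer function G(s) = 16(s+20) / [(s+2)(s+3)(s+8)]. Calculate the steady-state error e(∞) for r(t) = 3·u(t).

System type = 0 (no poles at s=0).
K_p = lim_{s→0} G(s) = 16·20 / (2·3·8) = 20/3.
e_ss = 3/(1 + K_p) = 3/(23/3) = 9/23.

9/23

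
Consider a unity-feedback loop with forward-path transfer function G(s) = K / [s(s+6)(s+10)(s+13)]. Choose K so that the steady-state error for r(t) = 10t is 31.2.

250

System type = 1 (one pole at s=0).
K_v = lim_{s→0} s·G(s) = K / (6·10·13) = (1/780)·K.
e_ss = 10/K_v = 31.2 ⇒ K_v = 25/78 ⇒ K = (25/78)/(1/780) = 250.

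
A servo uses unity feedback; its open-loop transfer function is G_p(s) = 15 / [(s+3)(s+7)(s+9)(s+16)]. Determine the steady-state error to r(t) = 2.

System type = 0 (no poles at s=0).
K_p = lim_{s→0} G_p(s) = 15 / (3·7·9·16) = 5/1008.
e_ss = 2/(1 + K_p) = 2/(1013/1008) = 2016/1013.

2016/1013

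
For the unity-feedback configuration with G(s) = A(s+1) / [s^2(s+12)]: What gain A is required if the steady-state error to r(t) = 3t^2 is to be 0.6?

120

The open loop has two poles at the origin → type 2 system.
K_a = lim_{s→0} s^2·G(s) = A·1 / (12) = (1/12)·A.
e_ss = 6/K_a = 0.6 ⇒ K_a = 10 ⇒ A = 10/(1/12) = 120.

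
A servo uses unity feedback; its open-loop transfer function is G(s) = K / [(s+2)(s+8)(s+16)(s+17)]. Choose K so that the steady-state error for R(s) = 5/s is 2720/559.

120

The open loop has no poles at the origin → type 0 system.
K_p = lim_{s→0} G(s) = K / (2·8·16·17) = (1/4352)·K.
e_ss = 5/(1 + K_p) = 2720/559 ⇒ 1 + (1/4352)·K = 559/544 ⇒ K = 120.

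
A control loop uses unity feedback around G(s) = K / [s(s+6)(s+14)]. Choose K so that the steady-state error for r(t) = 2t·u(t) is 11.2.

System type = 1 (one pole at s=0).
K_v = lim_{s→0} s·G(s) = K / (6·14) = (1/84)·K.
e_ss = 2/K_v = 11.2 ⇒ K_v = 5/28 ⇒ K = (5/28)/(1/84) = 15.

15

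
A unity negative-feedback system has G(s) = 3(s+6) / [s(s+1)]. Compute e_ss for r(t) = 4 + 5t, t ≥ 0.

5/18

One free integrator in G(s): this is a type 1 system. Treating each term separately:
  • 4: tracked with zero error.
  • 5t: e_ss = 5/K_v with K_v=18 → 5/18.
Total e_ss = 5/18.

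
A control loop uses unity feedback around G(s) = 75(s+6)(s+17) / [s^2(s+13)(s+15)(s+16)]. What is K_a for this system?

255/104

The open loop has two poles at the origin → type 2 system.
K_a = lim_{s→0} s^2·G(s) = 75·6·17 / (13·15·16) = 255/104.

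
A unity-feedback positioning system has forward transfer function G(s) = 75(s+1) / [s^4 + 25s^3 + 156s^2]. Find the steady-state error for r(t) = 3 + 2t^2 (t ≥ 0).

The denominator has no term below 156s^2 — 2 poles at s=0, type 2. Treating each term separately:
  • 3: tracked with zero error.
  • 2t^2: e_ss = 4/K_a with K_a=25/52 → 8.32.
Total e_ss = 8.32.

8.32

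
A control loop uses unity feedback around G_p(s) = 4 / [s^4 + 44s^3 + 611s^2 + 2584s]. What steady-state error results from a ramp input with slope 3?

Lowest-order denominator term is 2584s, so the open loop has 1 pole at the origin → type 1 system.
K_v = lim_{s→0} s·G_p(s) = 4 / 2584 = 1/646.
e_ss = 3/K_v = 3/(1/646) = 1938.

1938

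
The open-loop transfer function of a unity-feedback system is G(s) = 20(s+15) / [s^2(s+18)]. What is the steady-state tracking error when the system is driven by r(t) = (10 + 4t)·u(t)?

0

System type = 2 (two poles at s=0). Treating each term separately:
  • 10: tracked with zero error.
  • 4t: tracked with zero error.
Total e_ss = 0.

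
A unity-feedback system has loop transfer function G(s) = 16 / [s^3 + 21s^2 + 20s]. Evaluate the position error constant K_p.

infinity

K_p = lim_{s→0} G(s); with 1 pole at the origin the limit diverges, so K_p = ∞.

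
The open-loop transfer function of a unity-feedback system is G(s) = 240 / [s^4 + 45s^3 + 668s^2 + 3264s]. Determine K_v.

5/68

The denominator has no term below 3264s — 1 pole at s=0, type 1.
K_v = lim_{s→0} s·G(s) = 240 / 3264 = 5/68.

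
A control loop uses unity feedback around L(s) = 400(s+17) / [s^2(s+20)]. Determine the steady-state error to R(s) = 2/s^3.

1/170

L(s) has two factors of s in the denominator, so the system is type 2.
K_a = lim_{s→0} s^2·L(s) = 400·17 / (20) = 340.
r(t) = t^2 gives R(s) = 2/s^3.
e_ss = 2/K_a = 2/340 = 1/170.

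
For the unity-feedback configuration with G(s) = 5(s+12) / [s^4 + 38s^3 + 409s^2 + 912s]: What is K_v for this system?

Factoring s from the denominator leaves a polynomial with constant term 912, so the system is type 1.
K_v = lim_{s→0} s·G(s) = 5·12 / 912 = 5/76.

5/76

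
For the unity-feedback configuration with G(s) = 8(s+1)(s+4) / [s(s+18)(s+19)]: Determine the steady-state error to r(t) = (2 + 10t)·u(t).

106.875

The open loop has one pole at the origin → type 1 system. Treating each term separately:
  • 2: tracked with zero error.
  • 10t: e_ss = 10/K_v with K_v=16/171 → 106.875.
Total e_ss = 106.875.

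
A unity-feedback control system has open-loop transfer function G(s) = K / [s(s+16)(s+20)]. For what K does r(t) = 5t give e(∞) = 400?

4

G(s) has one factor of s in the denominator, so the system is type 1.
K_v = lim_{s→0} s·G(s) = K / (16·20) = (1/320)·K.
e_ss = 5/K_v = 400 ⇒ K_v = 0.0125 ⇒ K = 0.0125/(1/320) = 4.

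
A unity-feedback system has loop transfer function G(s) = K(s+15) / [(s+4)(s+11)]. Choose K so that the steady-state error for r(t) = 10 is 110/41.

The open loop has no poles at the origin → type 0 system.
K_p = lim_{s→0} G(s) = K·15 / (4·11) = (15/44)·K.
e_ss = 10/(1 + K_p) = 110/41 ⇒ 1 + (15/44)·K = 41/11 ⇒ K = 8.

8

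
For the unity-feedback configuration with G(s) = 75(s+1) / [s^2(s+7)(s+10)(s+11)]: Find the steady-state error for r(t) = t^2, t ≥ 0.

308/15

Two free integrators in G(s): this is a type 2 system.
K_a = lim_{s→0} s^2·G(s) = 75·1 / (7·10·11) = 15/154.
r(t) = t^2 gives R(s) = 2/s^3.
e_ss = 2/K_a = 2/(15/154) = 308/15.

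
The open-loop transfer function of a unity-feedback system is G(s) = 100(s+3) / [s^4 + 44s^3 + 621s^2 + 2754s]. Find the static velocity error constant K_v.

50/459

The denominator has no term below 2754s — 1 pole at s=0, type 1.
K_v = lim_{s→0} s·G(s) = 100·3 / 2754 = 50/459.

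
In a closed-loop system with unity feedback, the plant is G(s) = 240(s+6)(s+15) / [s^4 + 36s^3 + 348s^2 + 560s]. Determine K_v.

270/7

Factoring s from the denominator leaves a polynomial with constant term 560, so the system is type 1.
K_v = lim_{s→0} s·G(s) = 240·6·15 / 560 = 270/7.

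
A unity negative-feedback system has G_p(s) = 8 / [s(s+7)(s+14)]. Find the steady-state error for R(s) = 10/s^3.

infinity

One free integrator in G_p(s): this is a type 1 system.
For a type-1 system K_a = 0, so e_ss to a parabolic input is unbounded.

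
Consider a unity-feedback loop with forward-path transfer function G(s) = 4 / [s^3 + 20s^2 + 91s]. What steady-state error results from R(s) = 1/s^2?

22.75

Lowest-order denominator term is 91s, so the open loop has 1 pole at the origin → type 1 system.
K_v = lim_{s→0} s·G(s) = 4 / 91 = 4/91.
e_ss = 1/K_v = 1/(4/91) = 22.75.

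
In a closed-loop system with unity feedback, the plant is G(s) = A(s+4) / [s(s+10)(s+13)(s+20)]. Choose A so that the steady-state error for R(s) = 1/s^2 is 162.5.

One free integrator in G(s): this is a type 1 system.
K_v = lim_{s→0} s·G(s) = A·4 / (10·13·20) = (1/650)·A.
e_ss = 1/K_v = 162.5 ⇒ K_v = 2/325 ⇒ A = (2/325)/(1/650) = 4.

4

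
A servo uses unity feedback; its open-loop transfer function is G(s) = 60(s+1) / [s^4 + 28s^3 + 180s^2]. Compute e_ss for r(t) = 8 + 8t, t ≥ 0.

Factoring s^2 from the denominator leaves a polynomial with constant term 180, so the system is type 2. By superposition:
  • 8: tracked with zero error.
  • 8t: tracked with zero error.
Total e_ss = 0.

0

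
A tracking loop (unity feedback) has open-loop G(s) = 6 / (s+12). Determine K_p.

0.5

No free integrators in G(s): this is a type 0 system.
K_p = lim_{s→0} G(s) = 6 / (12) = 0.5.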